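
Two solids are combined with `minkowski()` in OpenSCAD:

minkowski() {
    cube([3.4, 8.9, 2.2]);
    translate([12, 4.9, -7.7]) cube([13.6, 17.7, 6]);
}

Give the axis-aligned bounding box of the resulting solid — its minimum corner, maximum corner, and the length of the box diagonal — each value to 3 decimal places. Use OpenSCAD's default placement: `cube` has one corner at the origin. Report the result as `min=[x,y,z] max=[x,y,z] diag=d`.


min=[12.000,4.900,-7.700] max=[29.000,31.500,0.500] diag=32.616

A = translate([12, 4.9, -7.7]) cube([13.6, 17.7, 6]) → bbox [12,4.9,-7.7] .. [25.6,22.6,-1.7]
B = cube([3.4, 8.9, 2.2]) → bbox [0,0,0] .. [3.4,8.9,2.2]
lo = A.lo+B.lo = [12+0, 4.9+0, -7.7+0] = [12.000,4.900,-7.700]
hi = A.hi+B.hi = [25.6+3.4, 22.6+8.9, -1.7+2.2] = [29.000,31.500,0.500]
diag = √(17²+26.6²+8.2²) = √1063.8 = 32.616


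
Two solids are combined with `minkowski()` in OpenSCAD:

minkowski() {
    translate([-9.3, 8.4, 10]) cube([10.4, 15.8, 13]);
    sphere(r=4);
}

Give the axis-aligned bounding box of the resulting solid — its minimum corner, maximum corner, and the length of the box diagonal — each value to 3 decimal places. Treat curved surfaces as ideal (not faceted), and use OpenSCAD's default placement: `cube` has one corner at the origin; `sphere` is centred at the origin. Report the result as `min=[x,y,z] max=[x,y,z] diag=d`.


min=[-13.300,4.400,6.000] max=[5.100,28.200,27.000] diag=36.688

A = translate([-9.3, 8.4, 10]) cube([10.4, 15.8, 13]) → bbox [-9.3,8.4,10] .. [1.1,24.2,23]
B = sphere(r=4) → bbox [-4,-4,-4] .. [4,4,4]
lo = A.lo+B.lo = [-9.3-4, 8.4-4, 10-4] = [-13.300,4.400,6.000]
hi = A.hi+B.hi = [1.1+4, 24.2+4, 23+4] = [5.100,28.200,27.000]
diag = √(18.4²+23.8²+21²) = √1346 = 36.688


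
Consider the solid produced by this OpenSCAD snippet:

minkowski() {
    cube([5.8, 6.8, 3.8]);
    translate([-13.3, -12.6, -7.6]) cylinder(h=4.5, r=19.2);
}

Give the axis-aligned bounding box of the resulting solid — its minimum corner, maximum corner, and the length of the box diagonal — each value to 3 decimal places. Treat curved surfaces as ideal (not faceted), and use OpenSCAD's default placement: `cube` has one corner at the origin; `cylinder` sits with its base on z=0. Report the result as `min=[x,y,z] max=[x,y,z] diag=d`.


A = translate([-13.3, -12.6, -7.6]) cylinder(h=4.5, r=19.2) → bbox [-32.5,-31.8,-7.6] .. [5.9,6.6,-3.1]
B = cube([5.8, 6.8, 3.8]) → bbox [0,0,0] .. [5.8,6.8,3.8]
lo = A.lo+B.lo = [-32.5+0, -31.8+0, -7.6+0] = [-32.500,-31.800,-7.600]
hi = A.hi+B.hi = [5.9+5.8, 6.6+6.8, -3.1+3.8] = [11.700,13.400,0.700]
diag = √(44.2²+45.2²+8.3²) = √4065.57 = 63.762

min=[-32.500,-31.800,-7.600] max=[11.700,13.400,0.700] diag=63.762


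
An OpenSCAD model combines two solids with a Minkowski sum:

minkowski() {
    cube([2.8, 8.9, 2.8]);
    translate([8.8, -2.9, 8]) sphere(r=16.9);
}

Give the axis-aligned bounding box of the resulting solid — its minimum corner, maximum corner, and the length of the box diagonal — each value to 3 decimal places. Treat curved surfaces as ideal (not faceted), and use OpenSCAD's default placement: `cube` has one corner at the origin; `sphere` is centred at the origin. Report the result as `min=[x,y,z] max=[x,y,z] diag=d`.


A = translate([8.8, -2.9, 8]) sphere(r=16.9) → bbox [-8.1,-19.8,-8.9] .. [25.7,14,24.9]
B = cube([2.8, 8.9, 2.8]) → bbox [0,0,0] .. [2.8,8.9,2.8]
lo = A.lo+B.lo = [-8.1+0, -19.8+0, -8.9+0] = [-8.100,-19.800,-8.900]
hi = A.hi+B.hi = [25.7+2.8, 14+8.9, 24.9+2.8] = [28.500,22.900,27.700]
diag = √(36.6²+42.7²+36.6²) = √4502.41 = 67.100

min=[-8.100,-19.800,-8.900] max=[28.500,22.900,27.700] diag=67.100


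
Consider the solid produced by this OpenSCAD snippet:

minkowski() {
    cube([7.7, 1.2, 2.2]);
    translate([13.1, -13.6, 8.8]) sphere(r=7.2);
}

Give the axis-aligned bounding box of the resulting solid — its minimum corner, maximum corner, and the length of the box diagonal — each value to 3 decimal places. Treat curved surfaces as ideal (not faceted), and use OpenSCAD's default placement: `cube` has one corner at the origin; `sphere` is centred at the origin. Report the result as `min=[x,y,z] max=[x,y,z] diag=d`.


min=[5.900,-20.800,1.600] max=[28.000,-5.200,18.200] diag=31.738

A = translate([13.1, -13.6, 8.8]) sphere(r=7.2) → bbox [5.9,-20.8,1.6] .. [20.3,-6.4,16]
B = cube([7.7, 1.2, 2.2]) → bbox [0,0,0] .. [7.7,1.2,2.2]
lo = A.lo+B.lo = [5.9+0, -20.8+0, 1.6+0] = [5.900,-20.800,1.600]
hi = A.hi+B.hi = [20.3+7.7, -6.4+1.2, 16+2.2] = [28.000,-5.200,18.200]
diag = √(22.1²+15.6²+16.6²) = √1007.33 = 31.738


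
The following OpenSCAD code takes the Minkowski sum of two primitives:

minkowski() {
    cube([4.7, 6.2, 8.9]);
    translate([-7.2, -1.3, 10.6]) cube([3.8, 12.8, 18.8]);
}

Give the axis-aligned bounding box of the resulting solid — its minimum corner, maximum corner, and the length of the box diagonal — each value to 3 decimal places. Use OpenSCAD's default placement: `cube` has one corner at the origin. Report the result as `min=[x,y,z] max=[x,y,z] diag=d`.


min=[-7.200,-1.300,10.600] max=[1.300,17.700,38.300] diag=34.649

A = translate([-7.2, -1.3, 10.6]) cube([3.8, 12.8, 18.8]) → bbox [-7.2,-1.3,10.6] .. [-3.4,11.5,29.4]
B = cube([4.7, 6.2, 8.9]) → bbox [0,0,0] .. [4.7,6.2,8.9]
lo = A.lo+B.lo = [-7.2+0, -1.3+0, 10.6+0] = [-7.200,-1.300,10.600]
hi = A.hi+B.hi = [-3.4+4.7, 11.5+6.2, 29.4+8.9] = [1.300,17.700,38.300]
diag = √(8.5²+19²+27.7²) = √1200.54 = 34.649


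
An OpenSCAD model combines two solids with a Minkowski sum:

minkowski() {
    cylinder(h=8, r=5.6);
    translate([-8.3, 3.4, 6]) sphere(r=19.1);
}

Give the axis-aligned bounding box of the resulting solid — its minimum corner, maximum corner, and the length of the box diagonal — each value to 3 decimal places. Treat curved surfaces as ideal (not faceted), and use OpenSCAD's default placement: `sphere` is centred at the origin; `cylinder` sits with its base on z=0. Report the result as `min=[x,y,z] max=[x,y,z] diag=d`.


A = translate([-8.3, 3.4, 6]) sphere(r=19.1) → bbox [-27.4,-15.7,-13.1] .. [10.8,22.5,25.1]
B = cylinder(h=8, r=5.6) → bbox [-5.6,-5.6,0] .. [5.6,5.6,8]
lo = A.lo+B.lo = [-27.4-5.6, -15.7-5.6, -13.1+0] = [-33.000,-21.300,-13.100]
hi = A.hi+B.hi = [10.8+5.6, 22.5+5.6, 25.1+8] = [16.400,28.100,33.100]
diag = √(49.4²+49.4²+46.2²) = √7015.16 = 83.757

min=[-33.000,-21.300,-13.100] max=[16.400,28.100,33.100] diag=83.757


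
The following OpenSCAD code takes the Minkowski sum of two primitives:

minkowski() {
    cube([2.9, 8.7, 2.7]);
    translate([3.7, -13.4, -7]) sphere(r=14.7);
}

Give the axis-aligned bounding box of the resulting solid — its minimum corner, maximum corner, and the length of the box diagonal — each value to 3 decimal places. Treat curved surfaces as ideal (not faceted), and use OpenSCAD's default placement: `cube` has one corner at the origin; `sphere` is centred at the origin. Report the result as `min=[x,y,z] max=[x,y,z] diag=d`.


A = translate([3.7, -13.4, -7]) sphere(r=14.7) → bbox [-11,-28.1,-21.7] .. [18.4,1.3,7.7]
B = cube([2.9, 8.7, 2.7]) → bbox [0,0,0] .. [2.9,8.7,2.7]
lo = A.lo+B.lo = [-11+0, -28.1+0, -21.7+0] = [-11.000,-28.100,-21.700]
hi = A.hi+B.hi = [18.4+2.9, 1.3+8.7, 7.7+2.7] = [21.300,10.000,10.400]
diag = √(32.3²+38.1²+32.1²) = √3525.31 = 59.374

min=[-11.000,-28.100,-21.700] max=[21.300,10.000,10.400] diag=59.374


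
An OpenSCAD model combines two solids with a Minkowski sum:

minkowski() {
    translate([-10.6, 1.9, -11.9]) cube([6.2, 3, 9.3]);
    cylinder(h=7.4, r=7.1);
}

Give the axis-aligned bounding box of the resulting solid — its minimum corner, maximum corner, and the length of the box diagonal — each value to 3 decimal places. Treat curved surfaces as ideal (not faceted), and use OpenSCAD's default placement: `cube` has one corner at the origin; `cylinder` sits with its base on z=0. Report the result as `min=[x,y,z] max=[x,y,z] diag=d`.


min=[-17.700,-5.200,-11.900] max=[2.700,12.000,4.800] diag=31.478

A = translate([-10.6, 1.9, -11.9]) cube([6.2, 3, 9.3]) → bbox [-10.6,1.9,-11.9] .. [-4.4,4.9,-2.6]
B = cylinder(h=7.4, r=7.1) → bbox [-7.1,-7.1,0] .. [7.1,7.1,7.4]
lo = A.lo+B.lo = [-10.6-7.1, 1.9-7.1, -11.9+0] = [-17.700,-5.200,-11.900]
hi = A.hi+B.hi = [-4.4+7.1, 4.9+7.1, -2.6+7.4] = [2.700,12.000,4.800]
diag = √(20.4²+17.2²+16.7²) = √990.89 = 31.478


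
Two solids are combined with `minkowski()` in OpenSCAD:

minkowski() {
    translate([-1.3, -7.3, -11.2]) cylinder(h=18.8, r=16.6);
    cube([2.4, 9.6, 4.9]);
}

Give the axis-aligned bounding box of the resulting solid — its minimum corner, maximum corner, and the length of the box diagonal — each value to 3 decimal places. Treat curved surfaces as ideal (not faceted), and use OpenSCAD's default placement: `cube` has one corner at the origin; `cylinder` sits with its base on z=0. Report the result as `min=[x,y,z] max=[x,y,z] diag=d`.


min=[-17.900,-23.900,-11.200] max=[17.700,18.900,12.500] diag=60.505

A = translate([-1.3, -7.3, -11.2]) cylinder(h=18.8, r=16.6) → bbox [-17.9,-23.9,-11.2] .. [15.3,9.3,7.6]
B = cube([2.4, 9.6, 4.9]) → bbox [0,0,0] .. [2.4,9.6,4.9]
lo = A.lo+B.lo = [-17.9+0, -23.9+0, -11.2+0] = [-17.900,-23.900,-11.200]
hi = A.hi+B.hi = [15.3+2.4, 9.3+9.6, 7.6+4.9] = [17.700,18.900,12.500]
diag = √(35.6²+42.8²+23.7²) = √3660.89 = 60.505


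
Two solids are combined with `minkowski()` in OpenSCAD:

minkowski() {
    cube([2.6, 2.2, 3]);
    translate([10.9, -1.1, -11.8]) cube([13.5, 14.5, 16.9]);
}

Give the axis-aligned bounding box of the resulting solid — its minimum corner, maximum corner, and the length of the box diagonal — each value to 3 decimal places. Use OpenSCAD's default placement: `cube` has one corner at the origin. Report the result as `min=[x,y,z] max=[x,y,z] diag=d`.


min=[10.900,-1.100,-11.800] max=[27.000,15.600,8.100] diag=30.563

A = translate([10.9, -1.1, -11.8]) cube([13.5, 14.5, 16.9]) → bbox [10.9,-1.1,-11.8] .. [24.4,13.4,5.1]
B = cube([2.6, 2.2, 3]) → bbox [0,0,0] .. [2.6,2.2,3]
lo = A.lo+B.lo = [10.9+0, -1.1+0, -11.8+0] = [10.900,-1.100,-11.800]
hi = A.hi+B.hi = [24.4+2.6, 13.4+2.2, 5.1+3] = [27.000,15.600,8.100]
diag = √(16.1²+16.7²+19.9²) = √934.11 = 30.563


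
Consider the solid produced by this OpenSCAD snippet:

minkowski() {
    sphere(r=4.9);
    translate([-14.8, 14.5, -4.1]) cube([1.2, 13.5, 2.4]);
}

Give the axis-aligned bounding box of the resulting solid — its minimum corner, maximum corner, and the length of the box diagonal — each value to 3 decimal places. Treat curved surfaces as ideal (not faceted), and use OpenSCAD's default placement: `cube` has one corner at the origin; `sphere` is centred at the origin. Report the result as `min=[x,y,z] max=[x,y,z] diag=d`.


min=[-19.700,9.600,-9.000] max=[-8.700,32.900,3.200] diag=28.508

A = translate([-14.8, 14.5, -4.1]) cube([1.2, 13.5, 2.4]) → bbox [-14.8,14.5,-4.1] .. [-13.6,28,-1.7]
B = sphere(r=4.9) → bbox [-4.9,-4.9,-4.9] .. [4.9,4.9,4.9]
lo = A.lo+B.lo = [-14.8-4.9, 14.5-4.9, -4.1-4.9] = [-19.700,9.600,-9.000]
hi = A.hi+B.hi = [-13.6+4.9, 28+4.9, -1.7+4.9] = [-8.700,32.900,3.200]
diag = √(11²+23.3²+12.2²) = √812.73 = 28.508


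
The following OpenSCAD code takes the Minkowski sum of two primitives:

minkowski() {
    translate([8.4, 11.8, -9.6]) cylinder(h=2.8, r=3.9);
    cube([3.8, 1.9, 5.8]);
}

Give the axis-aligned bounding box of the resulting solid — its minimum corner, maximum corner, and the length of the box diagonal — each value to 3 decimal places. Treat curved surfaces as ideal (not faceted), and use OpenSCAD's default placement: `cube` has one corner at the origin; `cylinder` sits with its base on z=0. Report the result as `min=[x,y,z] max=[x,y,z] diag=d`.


min=[4.500,7.900,-9.600] max=[16.100,17.600,-1.000] diag=17.396

A = translate([8.4, 11.8, -9.6]) cylinder(h=2.8, r=3.9) → bbox [4.5,7.9,-9.6] .. [12.3,15.7,-6.8]
B = cube([3.8, 1.9, 5.8]) → bbox [0,0,0] .. [3.8,1.9,5.8]
lo = A.lo+B.lo = [4.5+0, 7.9+0, -9.6+0] = [4.500,7.900,-9.600]
hi = A.hi+B.hi = [12.3+3.8, 15.7+1.9, -6.8+5.8] = [16.100,17.600,-1.000]
diag = √(11.6²+9.7²+8.6²) = √302.61 = 17.396


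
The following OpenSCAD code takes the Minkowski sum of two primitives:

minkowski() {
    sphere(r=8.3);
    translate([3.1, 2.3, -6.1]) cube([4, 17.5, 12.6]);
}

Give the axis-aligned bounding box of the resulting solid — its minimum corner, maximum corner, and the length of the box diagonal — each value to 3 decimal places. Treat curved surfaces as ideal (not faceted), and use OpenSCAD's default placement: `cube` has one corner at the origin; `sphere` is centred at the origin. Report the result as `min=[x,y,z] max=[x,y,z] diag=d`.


A = translate([3.1, 2.3, -6.1]) cube([4, 17.5, 12.6]) → bbox [3.1,2.3,-6.1] .. [7.1,19.8,6.5]
B = sphere(r=8.3) → bbox [-8.3,-8.3,-8.3] .. [8.3,8.3,8.3]
lo = A.lo+B.lo = [3.1-8.3, 2.3-8.3, -6.1-8.3] = [-5.200,-6.000,-14.400]
hi = A.hi+B.hi = [7.1+8.3, 19.8+8.3, 6.5+8.3] = [15.400,28.100,14.800]
diag = √(20.6²+34.1²+29.2²) = √2439.81 = 49.394

min=[-5.200,-6.000,-14.400] max=[15.400,28.100,14.800] diag=49.394


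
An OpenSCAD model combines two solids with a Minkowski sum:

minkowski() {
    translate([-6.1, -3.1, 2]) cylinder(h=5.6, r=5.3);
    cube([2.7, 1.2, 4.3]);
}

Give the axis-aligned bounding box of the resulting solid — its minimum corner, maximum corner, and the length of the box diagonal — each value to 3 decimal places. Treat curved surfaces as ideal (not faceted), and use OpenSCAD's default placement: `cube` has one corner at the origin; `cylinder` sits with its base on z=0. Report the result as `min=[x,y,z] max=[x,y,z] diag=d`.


A = translate([-6.1, -3.1, 2]) cylinder(h=5.6, r=5.3) → bbox [-11.4,-8.4,2] .. [-0.8,2.2,7.6]
B = cube([2.7, 1.2, 4.3]) → bbox [0,0,0] .. [2.7,1.2,4.3]
lo = A.lo+B.lo = [-11.4+0, -8.4+0, 2+0] = [-11.400,-8.400,2.000]
hi = A.hi+B.hi = [-0.8+2.7, 2.2+1.2, 7.6+4.3] = [1.900,3.400,11.900]
diag = √(13.3²+11.8²+9.9²) = √414.14 = 20.350

min=[-11.400,-8.400,2.000] max=[1.900,3.400,11.900] diag=20.350


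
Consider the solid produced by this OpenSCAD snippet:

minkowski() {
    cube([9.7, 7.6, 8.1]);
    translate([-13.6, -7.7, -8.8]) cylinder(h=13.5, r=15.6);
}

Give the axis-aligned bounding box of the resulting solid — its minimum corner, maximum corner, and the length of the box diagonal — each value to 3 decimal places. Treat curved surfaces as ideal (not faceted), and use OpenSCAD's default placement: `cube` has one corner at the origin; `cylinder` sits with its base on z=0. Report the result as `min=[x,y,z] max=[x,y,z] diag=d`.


min=[-29.200,-23.300,-8.800] max=[11.700,15.500,12.800] diag=60.372

A = translate([-13.6, -7.7, -8.8]) cylinder(h=13.5, r=15.6) → bbox [-29.2,-23.3,-8.8] .. [2,7.9,4.7]
B = cube([9.7, 7.6, 8.1]) → bbox [0,0,0] .. [9.7,7.6,8.1]
lo = A.lo+B.lo = [-29.2+0, -23.3+0, -8.8+0] = [-29.200,-23.300,-8.800]
hi = A.hi+B.hi = [2+9.7, 7.9+7.6, 4.7+8.1] = [11.700,15.500,12.800]
diag = √(40.9²+38.8²+21.6²) = √3644.81 = 60.372


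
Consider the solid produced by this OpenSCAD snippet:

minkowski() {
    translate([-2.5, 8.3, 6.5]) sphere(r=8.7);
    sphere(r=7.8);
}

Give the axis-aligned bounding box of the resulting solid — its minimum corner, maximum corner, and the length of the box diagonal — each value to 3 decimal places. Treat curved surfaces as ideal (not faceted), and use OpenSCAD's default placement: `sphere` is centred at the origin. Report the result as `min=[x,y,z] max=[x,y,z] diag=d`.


min=[-19.000,-8.200,-10.000] max=[14.000,24.800,23.000] diag=57.158

A = translate([-2.5, 8.3, 6.5]) sphere(r=8.7) → bbox [-11.2,-0.4,-2.2] .. [6.2,17,15.2]
B = sphere(r=7.8) → bbox [-7.8,-7.8,-7.8] .. [7.8,7.8,7.8]
lo = A.lo+B.lo = [-11.2-7.8, -0.4-7.8, -2.2-7.8] = [-19.000,-8.200,-10.000]
hi = A.hi+B.hi = [6.2+7.8, 17+7.8, 15.2+7.8] = [14.000,24.800,23.000]
diag = √(33²+33²+33²) = √3267 = 57.158


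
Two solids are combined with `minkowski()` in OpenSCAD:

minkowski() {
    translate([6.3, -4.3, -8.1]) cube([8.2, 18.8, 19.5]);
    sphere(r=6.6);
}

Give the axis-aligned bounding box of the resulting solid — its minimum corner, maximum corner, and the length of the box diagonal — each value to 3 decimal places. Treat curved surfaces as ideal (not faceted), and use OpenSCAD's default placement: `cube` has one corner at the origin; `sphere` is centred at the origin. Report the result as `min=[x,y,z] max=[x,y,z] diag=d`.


min=[-0.300,-10.900,-14.700] max=[21.100,21.100,18.000] diag=50.510

A = translate([6.3, -4.3, -8.1]) cube([8.2, 18.8, 19.5]) → bbox [6.3,-4.3,-8.1] .. [14.5,14.5,11.4]
B = sphere(r=6.6) → bbox [-6.6,-6.6,-6.6] .. [6.6,6.6,6.6]
lo = A.lo+B.lo = [6.3-6.6, -4.3-6.6, -8.1-6.6] = [-0.300,-10.900,-14.700]
hi = A.hi+B.hi = [14.5+6.6, 14.5+6.6, 11.4+6.6] = [21.100,21.100,18.000]
diag = √(21.4²+32²+32.7²) = √2551.25 = 50.510


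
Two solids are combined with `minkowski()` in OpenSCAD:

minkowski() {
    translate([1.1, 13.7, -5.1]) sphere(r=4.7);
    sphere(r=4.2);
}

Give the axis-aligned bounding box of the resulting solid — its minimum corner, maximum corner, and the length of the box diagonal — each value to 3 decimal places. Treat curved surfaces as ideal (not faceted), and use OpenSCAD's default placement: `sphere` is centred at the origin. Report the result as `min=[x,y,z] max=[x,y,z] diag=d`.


A = translate([1.1, 13.7, -5.1]) sphere(r=4.7) → bbox [-3.6,9,-9.8] .. [5.8,18.4,-0.4]
B = sphere(r=4.2) → bbox [-4.2,-4.2,-4.2] .. [4.2,4.2,4.2]
lo = A.lo+B.lo = [-3.6-4.2, 9-4.2, -9.8-4.2] = [-7.800,4.800,-14.000]
hi = A.hi+B.hi = [5.8+4.2, 18.4+4.2, -0.4+4.2] = [10.000,22.600,3.800]
diag = √(17.8²+17.8²+17.8²) = √950.52 = 30.831

min=[-7.800,4.800,-14.000] max=[10.000,22.600,3.800] diag=30.831


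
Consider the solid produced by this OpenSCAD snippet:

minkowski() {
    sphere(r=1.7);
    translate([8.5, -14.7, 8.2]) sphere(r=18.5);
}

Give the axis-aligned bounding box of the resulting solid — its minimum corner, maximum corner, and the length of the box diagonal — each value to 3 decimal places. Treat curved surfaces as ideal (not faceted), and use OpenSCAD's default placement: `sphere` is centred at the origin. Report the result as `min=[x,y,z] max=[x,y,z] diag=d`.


min=[-11.700,-34.900,-12.000] max=[28.700,5.500,28.400] diag=69.975

A = translate([8.5, -14.7, 8.2]) sphere(r=18.5) → bbox [-10,-33.2,-10.3] .. [27,3.8,26.7]
B = sphere(r=1.7) → bbox [-1.7,-1.7,-1.7] .. [1.7,1.7,1.7]
lo = A.lo+B.lo = [-10-1.7, -33.2-1.7, -10.3-1.7] = [-11.700,-34.900,-12.000]
hi = A.hi+B.hi = [27+1.7, 3.8+1.7, 26.7+1.7] = [28.700,5.500,28.400]
diag = √(40.4²+40.4²+40.4²) = √4896.48 = 69.975


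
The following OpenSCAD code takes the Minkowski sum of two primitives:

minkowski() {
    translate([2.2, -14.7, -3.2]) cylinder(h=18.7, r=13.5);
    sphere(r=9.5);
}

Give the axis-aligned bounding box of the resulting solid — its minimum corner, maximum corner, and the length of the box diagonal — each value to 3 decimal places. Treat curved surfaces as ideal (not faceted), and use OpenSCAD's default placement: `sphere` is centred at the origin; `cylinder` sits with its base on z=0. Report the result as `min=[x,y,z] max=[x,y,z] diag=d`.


min=[-20.800,-37.700,-12.700] max=[25.200,8.300,25.000] diag=75.188

A = translate([2.2, -14.7, -3.2]) cylinder(h=18.7, r=13.5) → bbox [-11.3,-28.2,-3.2] .. [15.7,-1.2,15.5]
B = sphere(r=9.5) → bbox [-9.5,-9.5,-9.5] .. [9.5,9.5,9.5]
lo = A.lo+B.lo = [-11.3-9.5, -28.2-9.5, -3.2-9.5] = [-20.800,-37.700,-12.700]
hi = A.hi+B.hi = [15.7+9.5, -1.2+9.5, 15.5+9.5] = [25.200,8.300,25.000]
diag = √(46²+46²+37.7²) = √5653.29 = 75.188


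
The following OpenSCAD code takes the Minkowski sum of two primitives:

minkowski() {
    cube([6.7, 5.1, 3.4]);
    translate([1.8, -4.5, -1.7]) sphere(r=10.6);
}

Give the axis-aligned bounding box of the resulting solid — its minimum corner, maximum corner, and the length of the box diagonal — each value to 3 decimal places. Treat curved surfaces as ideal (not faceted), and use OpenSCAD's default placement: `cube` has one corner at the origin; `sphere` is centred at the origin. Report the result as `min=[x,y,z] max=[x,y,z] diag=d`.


A = translate([1.8, -4.5, -1.7]) sphere(r=10.6) → bbox [-8.8,-15.1,-12.3] .. [12.4,6.1,8.9]
B = cube([6.7, 5.1, 3.4]) → bbox [0,0,0] .. [6.7,5.1,3.4]
lo = A.lo+B.lo = [-8.8+0, -15.1+0, -12.3+0] = [-8.800,-15.100,-12.300]
hi = A.hi+B.hi = [12.4+6.7, 6.1+5.1, 8.9+3.4] = [19.100,11.200,12.300]
diag = √(27.9²+26.3²+24.6²) = √2075.26 = 45.555

min=[-8.800,-15.100,-12.300] max=[19.100,11.200,12.300] diag=45.555


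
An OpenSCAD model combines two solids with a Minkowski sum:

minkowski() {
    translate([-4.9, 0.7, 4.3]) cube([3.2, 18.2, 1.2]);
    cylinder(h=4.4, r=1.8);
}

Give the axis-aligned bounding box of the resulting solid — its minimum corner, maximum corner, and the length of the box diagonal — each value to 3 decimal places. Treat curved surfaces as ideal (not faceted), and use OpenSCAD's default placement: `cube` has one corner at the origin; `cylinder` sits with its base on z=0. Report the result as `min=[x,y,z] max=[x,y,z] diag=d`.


A = translate([-4.9, 0.7, 4.3]) cube([3.2, 18.2, 1.2]) → bbox [-4.9,0.7,4.3] .. [-1.7,18.9,5.5]
B = cylinder(h=4.4, r=1.8) → bbox [-1.8,-1.8,0] .. [1.8,1.8,4.4]
lo = A.lo+B.lo = [-4.9-1.8, 0.7-1.8, 4.3+0] = [-6.700,-1.100,4.300]
hi = A.hi+B.hi = [-1.7+1.8, 18.9+1.8, 5.5+4.4] = [0.100,20.700,9.900]
diag = √(6.8²+21.8²+5.6²) = √552.84 = 23.513

min=[-6.700,-1.100,4.300] max=[0.100,20.700,9.900] diag=23.513


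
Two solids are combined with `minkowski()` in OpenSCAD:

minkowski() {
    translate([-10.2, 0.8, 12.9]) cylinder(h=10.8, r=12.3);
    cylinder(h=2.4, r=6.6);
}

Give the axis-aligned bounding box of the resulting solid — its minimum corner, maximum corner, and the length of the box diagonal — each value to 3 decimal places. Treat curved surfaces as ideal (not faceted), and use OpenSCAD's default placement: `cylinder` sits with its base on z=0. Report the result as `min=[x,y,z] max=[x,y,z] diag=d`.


min=[-29.100,-18.100,12.900] max=[8.700,19.700,26.100] diag=55.063

A = translate([-10.2, 0.8, 12.9]) cylinder(h=10.8, r=12.3) → bbox [-22.5,-11.5,12.9] .. [2.1,13.1,23.7]
B = cylinder(h=2.4, r=6.6) → bbox [-6.6,-6.6,0] .. [6.6,6.6,2.4]
lo = A.lo+B.lo = [-22.5-6.6, -11.5-6.6, 12.9+0] = [-29.100,-18.100,12.900]
hi = A.hi+B.hi = [2.1+6.6, 13.1+6.6, 23.7+2.4] = [8.700,19.700,26.100]
diag = √(37.8²+37.8²+13.2²) = √3031.92 = 55.063


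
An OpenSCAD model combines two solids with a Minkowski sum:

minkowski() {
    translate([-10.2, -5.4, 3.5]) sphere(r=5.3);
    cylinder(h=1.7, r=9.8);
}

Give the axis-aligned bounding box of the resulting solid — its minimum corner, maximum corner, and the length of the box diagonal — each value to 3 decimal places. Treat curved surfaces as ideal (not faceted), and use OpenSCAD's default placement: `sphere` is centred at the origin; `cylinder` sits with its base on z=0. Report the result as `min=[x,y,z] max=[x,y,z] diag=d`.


min=[-25.300,-20.500,-1.800] max=[4.900,9.700,10.500] diag=44.445

A = translate([-10.2, -5.4, 3.5]) sphere(r=5.3) → bbox [-15.5,-10.7,-1.8] .. [-4.9,-0.1,8.8]
B = cylinder(h=1.7, r=9.8) → bbox [-9.8,-9.8,0] .. [9.8,9.8,1.7]
lo = A.lo+B.lo = [-15.5-9.8, -10.7-9.8, -1.8+0] = [-25.300,-20.500,-1.800]
hi = A.hi+B.hi = [-4.9+9.8, -0.1+9.8, 8.8+1.7] = [4.900,9.700,10.500]
diag = √(30.2²+30.2²+12.3²) = √1975.37 = 44.445


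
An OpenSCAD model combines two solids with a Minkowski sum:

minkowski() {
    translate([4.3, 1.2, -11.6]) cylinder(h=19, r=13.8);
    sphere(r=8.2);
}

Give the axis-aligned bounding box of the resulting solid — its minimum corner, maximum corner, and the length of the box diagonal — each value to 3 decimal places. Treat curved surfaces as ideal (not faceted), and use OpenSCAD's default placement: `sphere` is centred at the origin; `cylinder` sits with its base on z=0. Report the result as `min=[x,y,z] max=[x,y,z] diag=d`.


min=[-17.700,-20.800,-19.800] max=[26.300,23.200,15.600] diag=71.590

A = translate([4.3, 1.2, -11.6]) cylinder(h=19, r=13.8) → bbox [-9.5,-12.6,-11.6] .. [18.1,15,7.4]
B = sphere(r=8.2) → bbox [-8.2,-8.2,-8.2] .. [8.2,8.2,8.2]
lo = A.lo+B.lo = [-9.5-8.2, -12.6-8.2, -11.6-8.2] = [-17.700,-20.800,-19.800]
hi = A.hi+B.hi = [18.1+8.2, 15+8.2, 7.4+8.2] = [26.300,23.200,15.600]
diag = √(44²+44²+35.4²) = √5125.16 = 71.590


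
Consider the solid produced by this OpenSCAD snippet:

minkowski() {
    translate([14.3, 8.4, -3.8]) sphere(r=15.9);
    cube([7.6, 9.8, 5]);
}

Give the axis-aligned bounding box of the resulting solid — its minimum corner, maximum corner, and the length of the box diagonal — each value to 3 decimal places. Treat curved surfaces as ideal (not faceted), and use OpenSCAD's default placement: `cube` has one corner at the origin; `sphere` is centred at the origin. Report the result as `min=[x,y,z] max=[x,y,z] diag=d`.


A = translate([14.3, 8.4, -3.8]) sphere(r=15.9) → bbox [-1.6,-7.5,-19.7] .. [30.2,24.3,12.1]
B = cube([7.6, 9.8, 5]) → bbox [0,0,0] .. [7.6,9.8,5]
lo = A.lo+B.lo = [-1.6+0, -7.5+0, -19.7+0] = [-1.600,-7.500,-19.700]
hi = A.hi+B.hi = [30.2+7.6, 24.3+9.8, 12.1+5] = [37.800,34.100,17.100]
diag = √(39.4²+41.6²+36.8²) = √4637.16 = 68.097

min=[-1.600,-7.500,-19.700] max=[37.800,34.100,17.100] diag=68.097


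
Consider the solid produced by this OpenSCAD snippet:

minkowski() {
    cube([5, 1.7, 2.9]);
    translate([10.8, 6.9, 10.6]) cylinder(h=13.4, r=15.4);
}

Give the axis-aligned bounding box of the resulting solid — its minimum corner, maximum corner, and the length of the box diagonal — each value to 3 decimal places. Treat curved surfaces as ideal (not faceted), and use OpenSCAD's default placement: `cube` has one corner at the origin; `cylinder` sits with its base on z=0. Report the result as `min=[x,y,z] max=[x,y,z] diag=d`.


A = translate([10.8, 6.9, 10.6]) cylinder(h=13.4, r=15.4) → bbox [-4.6,-8.5,10.6] .. [26.2,22.3,24]
B = cube([5, 1.7, 2.9]) → bbox [0,0,0] .. [5,1.7,2.9]
lo = A.lo+B.lo = [-4.6+0, -8.5+0, 10.6+0] = [-4.600,-8.500,10.600]
hi = A.hi+B.hi = [26.2+5, 22.3+1.7, 24+2.9] = [31.200,24.000,26.900]
diag = √(35.8²+32.5²+16.3²) = √2603.58 = 51.025

min=[-4.600,-8.500,10.600] max=[31.200,24.000,26.900] diag=51.025


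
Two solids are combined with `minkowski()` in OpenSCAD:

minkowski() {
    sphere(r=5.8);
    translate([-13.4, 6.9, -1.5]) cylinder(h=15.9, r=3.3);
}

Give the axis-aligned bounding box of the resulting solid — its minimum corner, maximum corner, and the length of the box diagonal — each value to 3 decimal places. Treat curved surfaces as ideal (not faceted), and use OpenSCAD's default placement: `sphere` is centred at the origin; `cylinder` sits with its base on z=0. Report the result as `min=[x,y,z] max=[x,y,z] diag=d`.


min=[-22.500,-2.200,-7.300] max=[-4.300,16.000,20.200] diag=37.666

A = translate([-13.4, 6.9, -1.5]) cylinder(h=15.9, r=3.3) → bbox [-16.7,3.6,-1.5] .. [-10.1,10.2,14.4]
B = sphere(r=5.8) → bbox [-5.8,-5.8,-5.8] .. [5.8,5.8,5.8]
lo = A.lo+B.lo = [-16.7-5.8, 3.6-5.8, -1.5-5.8] = [-22.500,-2.200,-7.300]
hi = A.hi+B.hi = [-10.1+5.8, 10.2+5.8, 14.4+5.8] = [-4.300,16.000,20.200]
diag = √(18.2²+18.2²+27.5²) = √1418.73 = 37.666


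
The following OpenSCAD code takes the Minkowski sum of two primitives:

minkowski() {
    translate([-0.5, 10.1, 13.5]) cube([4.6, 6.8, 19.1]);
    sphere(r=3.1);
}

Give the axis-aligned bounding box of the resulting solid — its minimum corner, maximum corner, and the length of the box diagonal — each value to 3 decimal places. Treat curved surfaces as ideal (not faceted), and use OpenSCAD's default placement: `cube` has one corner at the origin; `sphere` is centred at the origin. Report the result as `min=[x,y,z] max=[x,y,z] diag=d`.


A = translate([-0.5, 10.1, 13.5]) cube([4.6, 6.8, 19.1]) → bbox [-0.5,10.1,13.5] .. [4.1,16.9,32.6]
B = sphere(r=3.1) → bbox [-3.1,-3.1,-3.1] .. [3.1,3.1,3.1]
lo = A.lo+B.lo = [-0.5-3.1, 10.1-3.1, 13.5-3.1] = [-3.600,7.000,10.400]
hi = A.hi+B.hi = [4.1+3.1, 16.9+3.1, 32.6+3.1] = [7.200,20.000,35.700]
diag = √(10.8²+13²+25.3²) = √925.73 = 30.426

min=[-3.600,7.000,10.400] max=[7.200,20.000,35.700] diag=30.426


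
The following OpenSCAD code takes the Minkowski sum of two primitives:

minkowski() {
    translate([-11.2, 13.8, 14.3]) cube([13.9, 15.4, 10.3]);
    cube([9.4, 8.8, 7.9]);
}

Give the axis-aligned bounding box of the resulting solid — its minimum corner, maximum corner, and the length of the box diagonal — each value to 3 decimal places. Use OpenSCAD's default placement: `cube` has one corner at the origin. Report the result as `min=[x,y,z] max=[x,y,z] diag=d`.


min=[-11.200,13.800,14.300] max=[12.100,38.000,32.500] diag=38.207

A = translate([-11.2, 13.8, 14.3]) cube([13.9, 15.4, 10.3]) → bbox [-11.2,13.8,14.3] .. [2.7,29.2,24.6]
B = cube([9.4, 8.8, 7.9]) → bbox [0,0,0] .. [9.4,8.8,7.9]
lo = A.lo+B.lo = [-11.2+0, 13.8+0, 14.3+0] = [-11.200,13.800,14.300]
hi = A.hi+B.hi = [2.7+9.4, 29.2+8.8, 24.6+7.9] = [12.100,38.000,32.500]
diag = √(23.3²+24.2²+18.2²) = √1459.77 = 38.207


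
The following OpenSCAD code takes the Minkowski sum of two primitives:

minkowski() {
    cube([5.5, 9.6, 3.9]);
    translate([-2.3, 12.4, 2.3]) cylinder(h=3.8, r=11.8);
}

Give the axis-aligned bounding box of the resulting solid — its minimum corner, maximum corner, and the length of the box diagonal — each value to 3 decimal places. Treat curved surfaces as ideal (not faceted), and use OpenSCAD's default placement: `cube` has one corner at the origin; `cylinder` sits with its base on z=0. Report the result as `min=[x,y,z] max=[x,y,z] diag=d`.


A = translate([-2.3, 12.4, 2.3]) cylinder(h=3.8, r=11.8) → bbox [-14.1,0.6,2.3] .. [9.5,24.2,6.1]
B = cube([5.5, 9.6, 3.9]) → bbox [0,0,0] .. [5.5,9.6,3.9]
lo = A.lo+B.lo = [-14.1+0, 0.6+0, 2.3+0] = [-14.100,0.600,2.300]
hi = A.hi+B.hi = [9.5+5.5, 24.2+9.6, 6.1+3.9] = [15.000,33.800,10.000]
diag = √(29.1²+33.2²+7.7²) = √2008.34 = 44.815

min=[-14.100,0.600,2.300] max=[15.000,33.800,10.000] diag=44.815


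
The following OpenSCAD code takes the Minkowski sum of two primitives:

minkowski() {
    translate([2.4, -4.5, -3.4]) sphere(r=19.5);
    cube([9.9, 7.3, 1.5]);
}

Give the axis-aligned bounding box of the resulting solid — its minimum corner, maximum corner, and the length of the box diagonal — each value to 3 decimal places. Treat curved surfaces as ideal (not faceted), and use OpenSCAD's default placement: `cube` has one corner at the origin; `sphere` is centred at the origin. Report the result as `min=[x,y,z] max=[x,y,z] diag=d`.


A = translate([2.4, -4.5, -3.4]) sphere(r=19.5) → bbox [-17.1,-24,-22.9] .. [21.9,15,16.1]
B = cube([9.9, 7.3, 1.5]) → bbox [0,0,0] .. [9.9,7.3,1.5]
lo = A.lo+B.lo = [-17.1+0, -24+0, -22.9+0] = [-17.100,-24.000,-22.900]
hi = A.hi+B.hi = [21.9+9.9, 15+7.3, 16.1+1.5] = [31.800,22.300,17.600]
diag = √(48.9²+46.3²+40.5²) = √6175.15 = 78.582

min=[-17.100,-24.000,-22.900] max=[31.800,22.300,17.600] diag=78.582


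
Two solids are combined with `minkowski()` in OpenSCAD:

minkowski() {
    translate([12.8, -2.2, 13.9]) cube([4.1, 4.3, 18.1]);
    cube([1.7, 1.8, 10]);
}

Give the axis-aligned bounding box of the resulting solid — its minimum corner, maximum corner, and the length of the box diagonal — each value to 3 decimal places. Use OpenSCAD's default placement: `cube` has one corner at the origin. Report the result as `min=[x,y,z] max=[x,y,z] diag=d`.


min=[12.800,-2.200,13.900] max=[18.600,3.900,42.000] diag=29.334

A = translate([12.8, -2.2, 13.9]) cube([4.1, 4.3, 18.1]) → bbox [12.8,-2.2,13.9] .. [16.9,2.1,32]
B = cube([1.7, 1.8, 10]) → bbox [0,0,0] .. [1.7,1.8,10]
lo = A.lo+B.lo = [12.8+0, -2.2+0, 13.9+0] = [12.800,-2.200,13.900]
hi = A.hi+B.hi = [16.9+1.7, 2.1+1.8, 32+10] = [18.600,3.900,42.000]
diag = √(5.8²+6.1²+28.1²) = √860.46 = 29.334


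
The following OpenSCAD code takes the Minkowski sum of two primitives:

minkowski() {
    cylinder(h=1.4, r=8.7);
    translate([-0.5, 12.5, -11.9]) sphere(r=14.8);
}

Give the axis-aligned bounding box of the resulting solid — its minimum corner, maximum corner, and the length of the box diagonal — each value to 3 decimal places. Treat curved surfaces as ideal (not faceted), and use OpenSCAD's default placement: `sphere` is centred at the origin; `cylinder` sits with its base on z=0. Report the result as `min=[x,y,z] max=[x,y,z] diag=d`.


A = translate([-0.5, 12.5, -11.9]) sphere(r=14.8) → bbox [-15.3,-2.3,-26.7] .. [14.3,27.3,2.9]
B = cylinder(h=1.4, r=8.7) → bbox [-8.7,-8.7,0] .. [8.7,8.7,1.4]
lo = A.lo+B.lo = [-15.3-8.7, -2.3-8.7, -26.7+0] = [-24.000,-11.000,-26.700]
hi = A.hi+B.hi = [14.3+8.7, 27.3+8.7, 2.9+1.4] = [23.000,36.000,4.300]
diag = √(47²+47²+31²) = √5379 = 73.342

min=[-24.000,-11.000,-26.700] max=[23.000,36.000,4.300] diag=73.342


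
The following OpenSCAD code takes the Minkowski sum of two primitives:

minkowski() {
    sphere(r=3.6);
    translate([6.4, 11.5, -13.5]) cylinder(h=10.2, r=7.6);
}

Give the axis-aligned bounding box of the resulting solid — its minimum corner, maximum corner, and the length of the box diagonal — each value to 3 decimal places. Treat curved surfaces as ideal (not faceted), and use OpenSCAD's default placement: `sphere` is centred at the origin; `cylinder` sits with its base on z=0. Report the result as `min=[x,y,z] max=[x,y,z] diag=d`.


A = translate([6.4, 11.5, -13.5]) cylinder(h=10.2, r=7.6) → bbox [-1.2,3.9,-13.5] .. [14,19.1,-3.3]
B = sphere(r=3.6) → bbox [-3.6,-3.6,-3.6] .. [3.6,3.6,3.6]
lo = A.lo+B.lo = [-1.2-3.6, 3.9-3.6, -13.5-3.6] = [-4.800,0.300,-17.100]
hi = A.hi+B.hi = [14+3.6, 19.1+3.6, -3.3+3.6] = [17.600,22.700,0.300]
diag = √(22.4²+22.4²+17.4²) = √1306.28 = 36.142

min=[-4.800,0.300,-17.100] max=[17.600,22.700,0.300] diag=36.142


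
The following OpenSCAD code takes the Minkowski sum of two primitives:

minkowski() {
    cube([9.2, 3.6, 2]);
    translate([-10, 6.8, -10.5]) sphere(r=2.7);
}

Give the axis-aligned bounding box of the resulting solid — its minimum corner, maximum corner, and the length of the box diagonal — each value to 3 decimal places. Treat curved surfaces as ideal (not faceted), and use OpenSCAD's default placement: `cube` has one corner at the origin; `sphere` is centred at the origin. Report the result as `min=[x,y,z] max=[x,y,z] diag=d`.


A = translate([-10, 6.8, -10.5]) sphere(r=2.7) → bbox [-12.7,4.1,-13.2] .. [-7.3,9.5,-7.8]
B = cube([9.2, 3.6, 2]) → bbox [0,0,0] .. [9.2,3.6,2]
lo = A.lo+B.lo = [-12.7+0, 4.1+0, -13.2+0] = [-12.700,4.100,-13.200]
hi = A.hi+B.hi = [-7.3+9.2, 9.5+3.6, -7.8+2] = [1.900,13.100,-5.800]
diag = √(14.6²+9²+7.4²) = √348.92 = 18.679

min=[-12.700,4.100,-13.200] max=[1.900,13.100,-5.800] diag=18.679


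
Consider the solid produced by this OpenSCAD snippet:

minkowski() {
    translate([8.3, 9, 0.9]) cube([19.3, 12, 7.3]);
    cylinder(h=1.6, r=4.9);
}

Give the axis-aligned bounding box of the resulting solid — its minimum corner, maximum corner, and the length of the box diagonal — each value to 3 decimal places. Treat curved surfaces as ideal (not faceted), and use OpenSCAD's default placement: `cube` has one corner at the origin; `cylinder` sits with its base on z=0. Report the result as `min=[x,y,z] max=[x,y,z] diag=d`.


A = translate([8.3, 9, 0.9]) cube([19.3, 12, 7.3]) → bbox [8.3,9,0.9] .. [27.6,21,8.2]
B = cylinder(h=1.6, r=4.9) → bbox [-4.9,-4.9,0] .. [4.9,4.9,1.6]
lo = A.lo+B.lo = [8.3-4.9, 9-4.9, 0.9+0] = [3.400,4.100,0.900]
hi = A.hi+B.hi = [27.6+4.9, 21+4.9, 8.2+1.6] = [32.500,25.900,9.800]
diag = √(29.1²+21.8²+8.9²) = √1401.26 = 37.433

min=[3.400,4.100,0.900] max=[32.500,25.900,9.800] diag=37.433


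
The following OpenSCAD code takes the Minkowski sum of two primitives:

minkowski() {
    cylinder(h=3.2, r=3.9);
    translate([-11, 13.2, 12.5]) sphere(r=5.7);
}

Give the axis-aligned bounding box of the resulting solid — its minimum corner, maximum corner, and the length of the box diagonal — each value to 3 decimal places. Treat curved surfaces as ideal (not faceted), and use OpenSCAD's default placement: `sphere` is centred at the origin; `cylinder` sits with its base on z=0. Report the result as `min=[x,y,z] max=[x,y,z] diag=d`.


min=[-20.600,3.600,6.800] max=[-1.400,22.800,21.400] diag=30.829

A = translate([-11, 13.2, 12.5]) sphere(r=5.7) → bbox [-16.7,7.5,6.8] .. [-5.3,18.9,18.2]
B = cylinder(h=3.2, r=3.9) → bbox [-3.9,-3.9,0] .. [3.9,3.9,3.2]
lo = A.lo+B.lo = [-16.7-3.9, 7.5-3.9, 6.8+0] = [-20.600,3.600,6.800]
hi = A.hi+B.hi = [-5.3+3.9, 18.9+3.9, 18.2+3.2] = [-1.400,22.800,21.400]
diag = √(19.2²+19.2²+14.6²) = √950.44 = 30.829


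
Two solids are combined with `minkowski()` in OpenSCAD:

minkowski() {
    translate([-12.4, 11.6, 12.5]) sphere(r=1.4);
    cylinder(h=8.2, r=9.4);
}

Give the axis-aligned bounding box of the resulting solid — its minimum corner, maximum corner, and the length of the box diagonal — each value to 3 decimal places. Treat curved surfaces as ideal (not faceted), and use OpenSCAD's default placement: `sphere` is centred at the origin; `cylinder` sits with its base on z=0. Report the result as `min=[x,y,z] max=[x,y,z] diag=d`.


min=[-23.200,0.800,11.100] max=[-1.600,22.400,22.100] diag=32.467

A = translate([-12.4, 11.6, 12.5]) sphere(r=1.4) → bbox [-13.8,10.2,11.1] .. [-11,13,13.9]
B = cylinder(h=8.2, r=9.4) → bbox [-9.4,-9.4,0] .. [9.4,9.4,8.2]
lo = A.lo+B.lo = [-13.8-9.4, 10.2-9.4, 11.1+0] = [-23.200,0.800,11.100]
hi = A.hi+B.hi = [-11+9.4, 13+9.4, 13.9+8.2] = [-1.600,22.400,22.100]
diag = √(21.6²+21.6²+11²) = √1054.12 = 32.467


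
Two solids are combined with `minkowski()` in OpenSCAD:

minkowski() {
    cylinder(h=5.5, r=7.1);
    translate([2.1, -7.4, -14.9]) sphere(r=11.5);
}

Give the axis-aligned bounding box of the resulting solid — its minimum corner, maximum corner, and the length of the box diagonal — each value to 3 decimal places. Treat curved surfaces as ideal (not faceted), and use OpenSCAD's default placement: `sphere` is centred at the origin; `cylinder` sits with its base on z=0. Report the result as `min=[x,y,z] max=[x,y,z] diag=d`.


min=[-16.500,-26.000,-26.400] max=[20.700,11.200,2.100] diag=59.833

A = translate([2.1, -7.4, -14.9]) sphere(r=11.5) → bbox [-9.4,-18.9,-26.4] .. [13.6,4.1,-3.4]
B = cylinder(h=5.5, r=7.1) → bbox [-7.1,-7.1,0] .. [7.1,7.1,5.5]
lo = A.lo+B.lo = [-9.4-7.1, -18.9-7.1, -26.4+0] = [-16.500,-26.000,-26.400]
hi = A.hi+B.hi = [13.6+7.1, 4.1+7.1, -3.4+5.5] = [20.700,11.200,2.100]
diag = √(37.2²+37.2²+28.5²) = √3579.93 = 59.833


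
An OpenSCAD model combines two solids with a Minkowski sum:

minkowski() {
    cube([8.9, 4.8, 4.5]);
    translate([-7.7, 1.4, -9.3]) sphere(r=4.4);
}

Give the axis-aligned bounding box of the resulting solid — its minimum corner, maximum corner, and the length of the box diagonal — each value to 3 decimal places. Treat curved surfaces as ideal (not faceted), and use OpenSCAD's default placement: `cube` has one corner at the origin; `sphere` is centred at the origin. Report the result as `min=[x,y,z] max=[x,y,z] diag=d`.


min=[-12.100,-3.000,-13.700] max=[5.600,10.600,-0.400] diag=25.983

A = translate([-7.7, 1.4, -9.3]) sphere(r=4.4) → bbox [-12.1,-3,-13.7] .. [-3.3,5.8,-4.9]
B = cube([8.9, 4.8, 4.5]) → bbox [0,0,0] .. [8.9,4.8,4.5]
lo = A.lo+B.lo = [-12.1+0, -3+0, -13.7+0] = [-12.100,-3.000,-13.700]
hi = A.hi+B.hi = [-3.3+8.9, 5.8+4.8, -4.9+4.5] = [5.600,10.600,-0.400]
diag = √(17.7²+13.6²+13.3²) = √675.14 = 25.983


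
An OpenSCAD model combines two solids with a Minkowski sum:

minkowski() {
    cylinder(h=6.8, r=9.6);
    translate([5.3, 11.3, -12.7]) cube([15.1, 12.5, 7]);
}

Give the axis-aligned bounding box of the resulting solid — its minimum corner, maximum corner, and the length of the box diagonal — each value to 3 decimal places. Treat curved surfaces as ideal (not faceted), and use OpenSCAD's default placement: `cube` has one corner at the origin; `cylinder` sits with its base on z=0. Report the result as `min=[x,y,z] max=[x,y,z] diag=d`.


min=[-4.300,1.700,-12.700] max=[30.000,33.400,1.100] diag=48.701

A = translate([5.3, 11.3, -12.7]) cube([15.1, 12.5, 7]) → bbox [5.3,11.3,-12.7] .. [20.4,23.8,-5.7]
B = cylinder(h=6.8, r=9.6) → bbox [-9.6,-9.6,0] .. [9.6,9.6,6.8]
lo = A.lo+B.lo = [5.3-9.6, 11.3-9.6, -12.7+0] = [-4.300,1.700,-12.700]
hi = A.hi+B.hi = [20.4+9.6, 23.8+9.6, -5.7+6.8] = [30.000,33.400,1.100]
diag = √(34.3²+31.7²+13.8²) = √2371.82 = 48.701
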